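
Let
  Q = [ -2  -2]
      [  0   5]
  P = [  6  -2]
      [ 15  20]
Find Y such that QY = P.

Since Q multiplies Y on the left, Y = Q⁻¹P.
det Q = -10, so Q⁻¹ = [[-1/2, -1/5], [0, 1/5]].
Y = Q⁻¹P = [[-1/2, -1/5], [0, 1/5]] · [[6, -2], [15, 20]] = [[-6, -3], [3, 4]].

Y = [[-6, -3], [3, 4]]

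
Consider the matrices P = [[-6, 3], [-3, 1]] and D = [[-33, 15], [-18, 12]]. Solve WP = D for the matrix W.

W = [[4, 3], [6, -6]]

Right-multiplying both sides by P⁻¹ gives W = DP⁻¹.
det P = 3; the adjugate gives P⁻¹ = [[1/3, -1], [1, -2]].
W = DP⁻¹ = [[-33, 15], [-18, 12]] · [[1/3, -1], [1, -2]] = [[4, 3], [6, -6]].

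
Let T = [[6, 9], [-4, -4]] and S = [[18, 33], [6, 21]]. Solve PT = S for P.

P = [[5, 3], [5, 6]]

Since T sits to the right of P, P = ST⁻¹.
det T = 12, so T⁻¹ = [[-1/3, -3/4], [1/3, 1/2]].
P = ST⁻¹ = [[18, 33], [6, 21]] · [[-1/3, -3/4], [1/3, 1/2]] = [[5, 3], [5, 6]].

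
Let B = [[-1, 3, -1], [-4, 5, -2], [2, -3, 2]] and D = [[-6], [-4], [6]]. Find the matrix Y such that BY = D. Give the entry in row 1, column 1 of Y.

Left-multiplying both sides by B⁻¹ gives Y = B⁻¹D.
B has determinant 6; B⁻¹ = [[2/3, -1/2, -1/6], [2/3, 0, 1/3], [1/3, 1/2, 7/6]].
Y = B⁻¹D = [[2/3, -1/2, -1/6], [2/3, 0, 1/3], [1/3, 1/2, 7/6]] · [[-6], [-4], [6]] = [[-3], [-2], [3]].

-3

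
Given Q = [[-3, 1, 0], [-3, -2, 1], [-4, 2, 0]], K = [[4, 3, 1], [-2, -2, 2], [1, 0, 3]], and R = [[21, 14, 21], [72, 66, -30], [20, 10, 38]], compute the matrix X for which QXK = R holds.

X = [[-5, -3, 3], [-1, 5, 2], [1, -5, 1]]

Isolating X: multiply by Q⁻¹ from the left and K⁻¹ from the right, so X = Q⁻¹RK⁻¹.
det Q = 2, so Q⁻¹ = [[-1, 0, 1/2], [-2, 0, 3/2], [-7, 1, 9/2]].
K has determinant 2; K⁻¹ = [[-3, -9/2, 4], [4, 11/2, -5], [1, 3/2, -1]].
Q⁻¹R = [[-11, -9, -2], [-12, -13, 15], [15, 13, -6]].
X = (Q⁻¹R)K⁻¹ = [[-5, -3, 3], [-1, 5, 2], [1, -5, 1]].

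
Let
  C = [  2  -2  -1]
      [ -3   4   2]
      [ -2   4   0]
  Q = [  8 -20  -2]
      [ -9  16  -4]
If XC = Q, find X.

X = [[-6, -4, -4], [-6, -5, 6]]

Since C sits to the right of X, X = QC⁻¹.
C has determinant -4; C⁻¹ = [[2, 1, 0], [1, 1/2, 1/4], [1, 1, -1/2]].
X = QC⁻¹ = [[8, -20, -2], [-9, 16, -4]] · [[2, 1, 0], [1, 1/2, 1/4], [1, 1, -1/2]] = [[-6, -4, -4], [-6, -5, 6]].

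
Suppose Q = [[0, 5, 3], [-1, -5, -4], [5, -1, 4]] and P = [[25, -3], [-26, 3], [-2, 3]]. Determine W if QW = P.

Left-multiplying both sides by Q⁻¹ gives W = Q⁻¹P.
Q has determinant -2; Q⁻¹ = [[12, 23/2, 5/2], [8, 15/2, 3/2], [-13, -25/2, -5/2]].
W = Q⁻¹P = [[12, 23/2, 5/2], [8, 15/2, 3/2], [-13, -25/2, -5/2]] · [[25, -3], [-26, 3], [-2, 3]] = [[-4, 6], [2, 3], [5, -6]].

W = [[-4, 6], [2, 3], [5, -6]]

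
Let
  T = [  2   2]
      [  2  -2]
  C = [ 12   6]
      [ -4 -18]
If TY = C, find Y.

Left-multiplying both sides by T⁻¹ gives Y = T⁻¹C.
det T = -8, so T⁻¹ = [[1/4, 1/4], [1/4, -1/4]].
Y = T⁻¹C = [[1/4, 1/4], [1/4, -1/4]] · [[12, 6], [-4, -18]] = [[2, -3], [4, 6]].

Y = [[2, -3], [4, 6]]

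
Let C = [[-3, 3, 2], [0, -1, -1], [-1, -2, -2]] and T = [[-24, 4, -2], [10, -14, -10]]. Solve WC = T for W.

W = [[6, 2, 6], [-4, -2, 2]]

Since C sits to the right of W, W = TC⁻¹.
C has determinant 1; C⁻¹ = [[0, 2, -1], [1, 8, -3], [-1, -9, 3]].
W = TC⁻¹ = [[-24, 4, -2], [10, -14, -10]] · [[0, 2, -1], [1, 8, -3], [-1, -9, 3]] = [[6, 2, 6], [-4, -2, 2]].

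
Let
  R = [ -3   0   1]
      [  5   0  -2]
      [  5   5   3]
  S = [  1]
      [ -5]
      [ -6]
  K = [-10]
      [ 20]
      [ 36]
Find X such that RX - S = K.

RX = K + S = [[-9], [15], [30]].
R is on the left of X, so left-multiply by R⁻¹: X = R⁻¹(K + S).
det R = -5; the adjugate gives R⁻¹ = [[-2, -1, 0], [5, 14/5, 1/5], [-5, -3, 0]].
X = R⁻¹(K + S) = [[3], [3], [0]].

X = [[3], [3], [0]]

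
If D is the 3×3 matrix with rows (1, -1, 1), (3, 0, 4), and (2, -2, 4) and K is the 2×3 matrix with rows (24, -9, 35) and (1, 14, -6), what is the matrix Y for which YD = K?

Since D sits to the right of Y, Y = KD⁻¹.
D has determinant 6; D⁻¹ = [[4/3, 1/3, -2/3], [-2/3, 1/3, -1/6], [-1, 0, 1/2]].
Y = KD⁻¹ = [[24, -9, 35], [1, 14, -6]] · [[4/3, 1/3, -2/3], [-2/3, 1/3, -1/6], [-1, 0, 1/2]] = [[3, 5, 3], [-2, 5, -6]].

Y = [[3, 5, 3], [-2, 5, -6]]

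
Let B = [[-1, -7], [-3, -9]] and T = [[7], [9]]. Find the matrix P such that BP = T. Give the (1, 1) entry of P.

B is on the left of P, so left-multiply by B⁻¹: P = B⁻¹T.
det B = -12, so B⁻¹ = [[3/4, -7/12], [-1/4, 1/12]].
P = B⁻¹T = [[3/4, -7/12], [-1/4, 1/12]] · [[7], [9]] = [[0], [-1]].

0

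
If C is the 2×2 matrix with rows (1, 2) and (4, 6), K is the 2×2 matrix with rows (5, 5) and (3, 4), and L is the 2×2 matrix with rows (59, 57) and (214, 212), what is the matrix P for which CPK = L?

Left-multiply by C⁻¹ and right-multiply by K⁻¹: P = C⁻¹LK⁻¹.
C has determinant -2; C⁻¹ = [[-3, 1], [2, -1/2]].
det K = 5, so K⁻¹ = [[4/5, -1], [-3/5, 1]].
C⁻¹L = [[37, 41], [11, 8]].
P = (C⁻¹L)K⁻¹ = [[5, 4], [4, -3]].

P = [[5, 4], [4, -3]]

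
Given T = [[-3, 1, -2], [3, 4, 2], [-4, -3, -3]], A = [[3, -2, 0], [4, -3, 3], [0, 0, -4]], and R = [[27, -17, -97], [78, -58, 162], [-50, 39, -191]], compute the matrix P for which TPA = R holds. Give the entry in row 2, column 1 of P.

3

Isolating P: multiply by T⁻¹ from the left and A⁻¹ from the right, so P = T⁻¹RA⁻¹.
det T = 5; the adjugate gives T⁻¹ = [[-6/5, 9/5, 2], [1/5, 1/5, 0], [7/5, -13/5, -3]].
A has determinant 4; A⁻¹ = [[3, -2, -3/2], [4, -3, -9/4], [0, 0, -1/4]].
T⁻¹R = [[8, -6, 26], [21, -15, 13], [-15, 10, 16]].
P = (T⁻¹R)A⁻¹ = [[0, 2, -5], [3, 3, -1], [-5, 0, -4]].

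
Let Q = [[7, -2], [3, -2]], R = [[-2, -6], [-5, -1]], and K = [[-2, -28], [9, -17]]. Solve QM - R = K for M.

QM = K + R = [[-4, -34], [4, -18]].
Q is on the left of M, so left-multiply by Q⁻¹: M = Q⁻¹(K + R).
Q has determinant -8; Q⁻¹ = [[1/4, -1/4], [3/8, -7/8]].
M = Q⁻¹(K + R) = [[-2, -4], [-5, 3]].

M = [[-2, -4], [-5, 3]]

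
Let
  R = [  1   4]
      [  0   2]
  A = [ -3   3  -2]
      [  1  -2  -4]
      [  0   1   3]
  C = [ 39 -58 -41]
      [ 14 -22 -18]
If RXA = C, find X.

X = R⁻¹CA⁻¹ (apply R⁻¹ on the left and A⁻¹ on the right).
det R = 2; the adjugate gives R⁻¹ = [[1, -2], [0, 1/2]].
det A = -5; the adjugate gives A⁻¹ = [[2/5, 11/5, 16/5], [3/5, 9/5, 14/5], [-1/5, -3/5, -3/5]].
R⁻¹C = [[11, -14, -5], [7, -11, -9]].
X = (R⁻¹C)A⁻¹ = [[-3, 2, -1], [-2, 1, -3]].

X = [[-3, 2, -1], [-2, 1, -3]]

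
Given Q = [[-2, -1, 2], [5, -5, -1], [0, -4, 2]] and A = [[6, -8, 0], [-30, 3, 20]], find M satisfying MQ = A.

M = [[2, 2, -1], [5, -4, 3]]

Right-multiplying both sides by Q⁻¹ gives M = AQ⁻¹.
Q has determinant -2; Q⁻¹ = [[7, 3, -11/2], [5, 2, -4], [10, 4, -15/2]].
M = AQ⁻¹ = [[6, -8, 0], [-30, 3, 20]] · [[7, 3, -11/2], [5, 2, -4], [10, 4, -15/2]] = [[2, 2, -1], [5, -4, 3]].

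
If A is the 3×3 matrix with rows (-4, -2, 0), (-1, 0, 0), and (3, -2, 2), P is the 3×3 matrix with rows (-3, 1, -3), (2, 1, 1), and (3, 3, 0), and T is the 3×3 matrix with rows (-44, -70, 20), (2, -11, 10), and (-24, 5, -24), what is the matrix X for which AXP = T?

X = A⁻¹TP⁻¹ (apply A⁻¹ on the left and P⁻¹ on the right).
det A = -4; the adjugate gives A⁻¹ = [[0, -1, 0], [-1/2, 2, 0], [-1/2, 7/2, 1/2]].
det P = 3, so P⁻¹ = [[-1, -3, 4/3], [1, 3, -1], [1, 4, -5/3]].
A⁻¹T = [[-2, 11, -10], [26, 13, 10], [17, -1, 13]].
X = (A⁻¹T)P⁻¹ = [[3, -1, 3], [-3, 1, 5], [-5, -2, 2]].

X = [[3, -1, 3], [-3, 1, 5], [-5, -2, 2]]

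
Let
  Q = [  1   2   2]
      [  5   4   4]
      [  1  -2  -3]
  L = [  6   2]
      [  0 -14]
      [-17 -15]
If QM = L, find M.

M = [[-4, -6], [2, 3], [3, 1]]

Since Q multiplies M on the left, M = Q⁻¹L.
det Q = 6; the adjugate gives Q⁻¹ = [[-2/3, 1/3, 0], [19/6, -5/6, 1], [-7/3, 2/3, -1]].
M = Q⁻¹L = [[-2/3, 1/3, 0], [19/6, -5/6, 1], [-7/3, 2/3, -1]] · [[6, 2], [0, -14], [-17, -15]] = [[-4, -6], [2, 3], [3, 1]].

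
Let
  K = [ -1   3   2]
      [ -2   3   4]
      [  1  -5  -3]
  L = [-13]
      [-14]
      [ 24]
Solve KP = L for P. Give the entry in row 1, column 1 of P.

-5

K is on the left of P, so left-multiply by K⁻¹: P = K⁻¹L.
det K = -3; the adjugate gives K⁻¹ = [[-11/3, 1/3, -2], [2/3, -1/3, 0], [-7/3, 2/3, -1]].
P = K⁻¹L = [[-11/3, 1/3, -2], [2/3, -1/3, 0], [-7/3, 2/3, -1]] · [[-13], [-14], [24]] = [[-5], [-4], [-3]].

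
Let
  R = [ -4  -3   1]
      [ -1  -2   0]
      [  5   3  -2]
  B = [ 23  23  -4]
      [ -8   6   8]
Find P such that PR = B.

R is on the right of P, so right-multiply by R⁻¹: P = BR⁻¹.
R has determinant -3; R⁻¹ = [[-4/3, 1, -2/3], [2/3, -1, 1/3], [-7/3, 1, -5/3]].
P = BR⁻¹ = [[23, 23, -4], [-8, 6, 8]] · [[-4/3, 1, -2/3], [2/3, -1, 1/3], [-7/3, 1, -5/3]] = [[-6, -4, -1], [-4, -6, -6]].

P = [[-6, -4, -1], [-4, -6, -6]]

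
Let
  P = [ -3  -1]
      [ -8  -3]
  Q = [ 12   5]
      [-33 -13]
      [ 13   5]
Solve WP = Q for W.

P is on the right of W, so right-multiply by P⁻¹: W = QP⁻¹.
det P = 1; the adjugate gives P⁻¹ = [[-3, 1], [8, -3]].
W = QP⁻¹ = [[12, 5], [-33, -13], [13, 5]] · [[-3, 1], [8, -3]] = [[4, -3], [-5, 6], [1, -2]].

W = [[4, -3], [-5, 6], [1, -2]]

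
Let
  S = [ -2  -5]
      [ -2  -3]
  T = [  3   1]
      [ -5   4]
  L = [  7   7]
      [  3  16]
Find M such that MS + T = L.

MS = L − T = [[4, 6], [8, 12]].
S is on the right of M, so right-multiply by S⁻¹: M = (L − T)S⁻¹.
det S = -4, so S⁻¹ = [[3/4, -5/4], [-1/2, 1/2]].
M = (L − T)S⁻¹ = [[0, -2], [0, -4]].

M = [[0, -2], [0, -4]]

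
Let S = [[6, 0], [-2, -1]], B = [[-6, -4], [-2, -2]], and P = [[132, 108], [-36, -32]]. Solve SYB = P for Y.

Y = [[-2, -5], [2, -2]]

Y = S⁻¹PB⁻¹ (apply S⁻¹ on the left and B⁻¹ on the right).
det S = -6; the adjugate gives S⁻¹ = [[1/6, 0], [-1/3, -1]].
B has determinant 4; B⁻¹ = [[-1/2, 1], [1/2, -3/2]].
S⁻¹P = [[22, 18], [-8, -4]].
Y = (S⁻¹P)B⁻¹ = [[-2, -5], [2, -2]].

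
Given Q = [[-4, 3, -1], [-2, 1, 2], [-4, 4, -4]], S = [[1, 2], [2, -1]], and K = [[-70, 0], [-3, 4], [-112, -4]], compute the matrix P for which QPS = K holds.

P = [[2, 3], [-1, -4], [3, 4]]

Isolating P: multiply by Q⁻¹ from the left and S⁻¹ from the right, so P = Q⁻¹KS⁻¹.
det Q = 4; the adjugate gives Q⁻¹ = [[-3, 2, 7/4], [-4, 3, 5/2], [-1, 1, 1/2]].
det S = -5, so S⁻¹ = [[1/5, 2/5], [2/5, -1/5]].
Q⁻¹K = [[8, 1], [-9, 2], [11, 2]].
P = (Q⁻¹K)S⁻¹ = [[2, 3], [-1, -4], [3, 4]].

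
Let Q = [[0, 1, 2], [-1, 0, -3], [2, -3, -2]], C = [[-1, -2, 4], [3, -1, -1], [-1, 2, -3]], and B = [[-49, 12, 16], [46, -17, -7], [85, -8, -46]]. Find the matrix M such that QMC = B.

Isolating M: multiply by Q⁻¹ from the left and C⁻¹ from the right, so M = Q⁻¹BC⁻¹.
Q has determinant -2; Q⁻¹ = [[9/2, 2, 3/2], [4, 2, 1], [-3/2, -1, -1/2]].
det C = -5; the adjugate gives C⁻¹ = [[-1, -2/5, -6/5], [-2, -7/5, -11/5], [-1, -4/5, -7/5]].
Q⁻¹B = [[-1, 8, -11], [-19, 6, 4], [-15, 3, 6]].
M = (Q⁻¹B)C⁻¹ = [[-4, -2, -1], [3, -4, 4], [3, -3, 3]].

M = [[-4, -2, -1], [3, -4, 4], [3, -3, 3]]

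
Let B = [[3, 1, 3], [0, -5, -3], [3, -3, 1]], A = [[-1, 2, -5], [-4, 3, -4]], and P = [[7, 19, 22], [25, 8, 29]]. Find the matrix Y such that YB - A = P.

Y = [[3, -3, -1], [3, -4, 4]]

YB = P + A = [[6, 21, 17], [21, 11, 25]].
Right-multiplying both sides by B⁻¹ gives Y = (P + A)B⁻¹.
det B = -6, so B⁻¹ = [[7/3, 5/3, -2], [3/2, 1, -3/2], [-5/2, -2, 5/2]].
Y = (P + A)B⁻¹ = [[3, -3, -1], [3, -4, 4]].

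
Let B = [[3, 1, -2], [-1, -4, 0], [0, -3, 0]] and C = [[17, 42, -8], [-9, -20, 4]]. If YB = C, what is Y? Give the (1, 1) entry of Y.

B is on the right of Y, so right-multiply by B⁻¹: Y = CB⁻¹.
det B = -6; the adjugate gives B⁻¹ = [[0, -1, 4/3], [0, 0, -1/3], [-1/2, -3/2, 11/6]].
Y = CB⁻¹ = [[17, 42, -8], [-9, -20, 4]] · [[0, -1, 4/3], [0, 0, -1/3], [-1/2, -3/2, 11/6]] = [[4, -5, -6], [-2, 3, 2]].

4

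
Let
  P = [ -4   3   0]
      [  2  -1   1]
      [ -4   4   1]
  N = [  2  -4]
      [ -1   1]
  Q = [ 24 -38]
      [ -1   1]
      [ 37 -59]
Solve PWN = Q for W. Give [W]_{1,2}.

Isolating W: multiply by P⁻¹ from the left and N⁻¹ from the right, so W = P⁻¹QN⁻¹.
P has determinant 2; P⁻¹ = [[-5/2, -3/2, 3/2], [-3, -2, 2], [2, 2, -1]].
det N = -2; the adjugate gives N⁻¹ = [[-1/2, -2], [-1/2, -1]].
P⁻¹Q = [[-3, 5], [4, -6], [9, -15]].
W = (P⁻¹Q)N⁻¹ = [[-1, 1], [1, -2], [3, -3]].

1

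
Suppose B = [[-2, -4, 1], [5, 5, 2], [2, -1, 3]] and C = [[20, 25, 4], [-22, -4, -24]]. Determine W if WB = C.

W = [[-1, 4, -1], [-6, -6, -2]]

Right-multiplying both sides by B⁻¹ gives W = CB⁻¹.
det B = -5; the adjugate gives B⁻¹ = [[-17/5, -11/5, 13/5], [11/5, 8/5, -9/5], [3, 2, -2]].
W = CB⁻¹ = [[20, 25, 4], [-22, -4, -24]] · [[-17/5, -11/5, 13/5], [11/5, 8/5, -9/5], [3, 2, -2]] = [[-1, 4, -1], [-6, -6, -2]].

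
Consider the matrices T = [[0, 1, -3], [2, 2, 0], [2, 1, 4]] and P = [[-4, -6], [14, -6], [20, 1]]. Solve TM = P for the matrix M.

Since T multiplies M on the left, M = T⁻¹P.
det T = -2, so T⁻¹ = [[-4, 7/2, -3], [4, -3, 3], [1, -1, 1]].
M = T⁻¹P = [[-4, 7/2, -3], [4, -3, 3], [1, -1, 1]] · [[-4, -6], [14, -6], [20, 1]] = [[5, 0], [2, -3], [2, 1]].

M = [[5, 0], [2, -3], [2, 1]]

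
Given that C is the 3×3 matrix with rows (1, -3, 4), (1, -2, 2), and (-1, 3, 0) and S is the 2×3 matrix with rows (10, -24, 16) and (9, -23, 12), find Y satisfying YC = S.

C is on the right of Y, so right-multiply by C⁻¹: Y = SC⁻¹.
det C = 4; the adjugate gives C⁻¹ = [[-3/2, 3, 1/2], [-1/2, 1, 1/2], [1/4, 0, 1/4]].
Y = SC⁻¹ = [[10, -24, 16], [9, -23, 12]] · [[-3/2, 3, 1/2], [-1/2, 1, 1/2], [1/4, 0, 1/4]] = [[1, 6, -3], [1, 4, -4]].

Y = [[1, 6, -3], [1, 4, -4]]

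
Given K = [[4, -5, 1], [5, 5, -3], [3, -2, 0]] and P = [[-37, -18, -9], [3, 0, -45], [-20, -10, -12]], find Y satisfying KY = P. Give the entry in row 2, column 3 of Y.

Left-multiplying both sides by K⁻¹ gives Y = K⁻¹P.
det K = -4; the adjugate gives K⁻¹ = [[3/2, 1/2, -5/2], [9/4, 3/4, -17/4], [25/4, 7/4, -45/4]].
Y = K⁻¹P = [[3/2, 1/2, -5/2], [9/4, 3/4, -17/4], [25/4, 7/4, -45/4]] · [[-37, -18, -9], [3, 0, -45], [-20, -10, -12]] = [[-4, -2, -6], [4, 2, -3], [-1, 0, 0]].

-3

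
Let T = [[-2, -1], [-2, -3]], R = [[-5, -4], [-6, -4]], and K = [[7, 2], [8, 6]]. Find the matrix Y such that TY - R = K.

Y = [[-1, 2], [0, -2]]

TY = K + R = [[2, -2], [2, 2]].
Left-multiplying both sides by T⁻¹ gives Y = T⁻¹(K + R).
det T = 4; the adjugate gives T⁻¹ = [[-3/4, 1/4], [1/2, -1/2]].
Y = T⁻¹(K + R) = [[-1, 2], [0, -2]].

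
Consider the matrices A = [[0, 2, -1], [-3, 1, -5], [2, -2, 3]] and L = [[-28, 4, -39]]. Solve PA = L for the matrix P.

A is on the right of P, so right-multiply by A⁻¹: P = LA⁻¹.
det A = -6, so A⁻¹ = [[7/6, 2/3, 3/2], [1/6, -1/3, -1/2], [-2/3, -2/3, -1]].
P = LA⁻¹ = [[-28, 4, -39]] · [[7/6, 2/3, 3/2], [1/6, -1/3, -1/2], [-2/3, -2/3, -1]] = [[-6, 6, -5]].

P = [[-6, 6, -5]]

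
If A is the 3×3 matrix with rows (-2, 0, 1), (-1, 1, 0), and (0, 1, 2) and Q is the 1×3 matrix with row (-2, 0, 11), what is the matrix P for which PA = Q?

A is on the right of P, so right-multiply by A⁻¹: P = QA⁻¹.
A has determinant -5; A⁻¹ = [[-2/5, -1/5, 1/5], [-2/5, 4/5, 1/5], [1/5, -2/5, 2/5]].
P = QA⁻¹ = [[-2, 0, 11]] · [[-2/5, -1/5, 1/5], [-2/5, 4/5, 1/5], [1/5, -2/5, 2/5]] = [[3, -4, 4]].

P = [[3, -4, 4]]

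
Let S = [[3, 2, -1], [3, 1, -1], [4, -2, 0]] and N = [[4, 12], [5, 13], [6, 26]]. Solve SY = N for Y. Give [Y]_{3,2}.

4

S is on the left of Y, so left-multiply by S⁻¹: Y = S⁻¹N.
det S = -4; the adjugate gives S⁻¹ = [[1/2, -1/2, 1/4], [1, -1, 0], [5/2, -7/2, 3/4]].
Y = S⁻¹N = [[1/2, -1/2, 1/4], [1, -1, 0], [5/2, -7/2, 3/4]] · [[4, 12], [5, 13], [6, 26]] = [[1, 6], [-1, -1], [-3, 4]].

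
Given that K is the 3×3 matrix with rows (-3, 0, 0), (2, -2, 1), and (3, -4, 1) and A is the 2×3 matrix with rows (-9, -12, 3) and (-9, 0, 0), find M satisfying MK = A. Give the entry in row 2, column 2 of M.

0

K is on the right of M, so right-multiply by K⁻¹: M = AK⁻¹.
det K = -6, so K⁻¹ = [[-1/3, 0, 0], [-1/6, 1/2, -1/2], [1/3, 2, -1]].
M = AK⁻¹ = [[-9, -12, 3], [-9, 0, 0]] · [[-1/3, 0, 0], [-1/6, 1/2, -1/2], [1/3, 2, -1]] = [[6, 0, 3], [3, 0, 0]].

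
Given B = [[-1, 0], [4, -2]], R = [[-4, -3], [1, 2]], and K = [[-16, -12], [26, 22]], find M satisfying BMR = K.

M = [[-4, 0], [-5, -1]]

Isolating M: multiply by B⁻¹ from the left and R⁻¹ from the right, so M = B⁻¹KR⁻¹.
B has determinant 2; B⁻¹ = [[-1, 0], [-2, -1/2]].
det R = -5, so R⁻¹ = [[-2/5, -3/5], [1/5, 4/5]].
B⁻¹K = [[16, 12], [19, 13]].
M = (B⁻¹K)R⁻¹ = [[-4, 0], [-5, -1]].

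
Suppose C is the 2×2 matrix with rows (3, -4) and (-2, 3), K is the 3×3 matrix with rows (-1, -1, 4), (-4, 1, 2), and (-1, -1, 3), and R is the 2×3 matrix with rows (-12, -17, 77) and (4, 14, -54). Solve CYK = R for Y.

Y = [[5, 5, -5], [-4, 4, 0]]

Y = C⁻¹RK⁻¹ (apply C⁻¹ on the left and K⁻¹ on the right).
det C = 1, so C⁻¹ = [[3, 4], [2, 3]].
K has determinant 5; K⁻¹ = [[1, -1/5, -6/5], [2, 1/5, -14/5], [1, 0, -1]].
C⁻¹R = [[-20, 5, 15], [-12, 8, -8]].
Y = (C⁻¹R)K⁻¹ = [[5, 5, -5], [-4, 4, 0]].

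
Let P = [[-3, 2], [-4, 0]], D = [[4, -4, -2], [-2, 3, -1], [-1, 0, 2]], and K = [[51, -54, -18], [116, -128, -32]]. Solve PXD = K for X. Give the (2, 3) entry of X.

Isolating X: multiply by P⁻¹ from the left and D⁻¹ from the right, so X = P⁻¹KD⁻¹.
P has determinant 8; P⁻¹ = [[0, -1/4], [1/2, -3/8]].
det D = -2, so D⁻¹ = [[-3, -4, -5], [-5/2, -3, -4], [-3/2, -2, -2]].
P⁻¹K = [[-29, 32, 8], [-18, 21, 3]].
X = (P⁻¹K)D⁻¹ = [[-5, 4, 1], [-3, 3, 0]].

0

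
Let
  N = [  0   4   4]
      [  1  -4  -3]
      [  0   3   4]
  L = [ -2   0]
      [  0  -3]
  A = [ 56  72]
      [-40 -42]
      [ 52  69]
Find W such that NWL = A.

Left-multiply by N⁻¹ and right-multiply by L⁻¹: W = N⁻¹AL⁻¹.
N has determinant -4; N⁻¹ = [[7/4, 1, -1], [1, 0, -1], [-3/4, 0, 1]].
det L = 6, so L⁻¹ = [[-1/2, 0], [0, -1/3]].
N⁻¹A = [[6, 15], [4, 3], [10, 15]].
W = (N⁻¹A)L⁻¹ = [[-3, -5], [-2, -1], [-5, -5]].

W = [[-3, -5], [-2, -1], [-5, -5]]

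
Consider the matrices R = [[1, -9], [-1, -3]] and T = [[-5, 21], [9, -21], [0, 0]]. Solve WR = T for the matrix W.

W = [[-3, 2], [4, -5], [0, 0]]

Since R sits to the right of W, W = TR⁻¹.
det R = -12; the adjugate gives R⁻¹ = [[1/4, -3/4], [-1/12, -1/12]].
W = TR⁻¹ = [[-5, 21], [9, -21], [0, 0]] · [[1/4, -3/4], [-1/12, -1/12]] = [[-3, 2], [4, -5], [0, 0]].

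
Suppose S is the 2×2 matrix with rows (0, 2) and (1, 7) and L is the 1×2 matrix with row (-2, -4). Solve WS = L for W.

W = [[5, -2]]

Right-multiplying both sides by S⁻¹ gives W = LS⁻¹.
det S = -2; the adjugate gives S⁻¹ = [[-7/2, 1], [1/2, 0]].
W = LS⁻¹ = [[-2, -4]] · [[-7/2, 1], [1/2, 0]] = [[5, -2]].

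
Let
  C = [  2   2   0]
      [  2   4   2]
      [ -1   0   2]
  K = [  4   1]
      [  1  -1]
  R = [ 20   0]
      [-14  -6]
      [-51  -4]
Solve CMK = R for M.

M = [[1, -1], [1, 3], [-5, -4]]

Left-multiply by C⁻¹ and right-multiply by K⁻¹: M = C⁻¹RK⁻¹.
det C = 4; the adjugate gives C⁻¹ = [[2, -1, 1], [-3/2, 1, -1], [1, -1/2, 1]].
det K = -5; the adjugate gives K⁻¹ = [[1/5, 1/5], [1/5, -4/5]].
C⁻¹R = [[3, 2], [7, -2], [-24, -1]].
M = (C⁻¹R)K⁻¹ = [[1, -1], [1, 3], [-5, -4]].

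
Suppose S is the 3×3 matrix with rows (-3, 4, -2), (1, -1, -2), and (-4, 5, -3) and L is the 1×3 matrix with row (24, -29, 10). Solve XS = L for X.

X = [[1, 3, -6]]

Since S sits to the right of X, X = LS⁻¹.
det S = 3; the adjugate gives S⁻¹ = [[13/3, 2/3, -10/3], [11/3, 1/3, -8/3], [1/3, -1/3, -1/3]].
X = LS⁻¹ = [[24, -29, 10]] · [[13/3, 2/3, -10/3], [11/3, 1/3, -8/3], [1/3, -1/3, -1/3]] = [[1, 3, -6]].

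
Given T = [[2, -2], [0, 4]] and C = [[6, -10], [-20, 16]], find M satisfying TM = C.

Left-multiplying both sides by T⁻¹ gives M = T⁻¹C.
det T = 8; the adjugate gives T⁻¹ = [[1/2, 1/4], [0, 1/4]].
M = T⁻¹C = [[1/2, 1/4], [0, 1/4]] · [[6, -10], [-20, 16]] = [[-2, -1], [-5, 4]].

M = [[-2, -1], [-5, 4]]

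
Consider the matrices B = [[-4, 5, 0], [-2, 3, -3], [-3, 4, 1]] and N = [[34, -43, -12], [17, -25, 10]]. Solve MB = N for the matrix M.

M = [[-5, 2, -6], [2, -5, -5]]

B is on the right of M, so right-multiply by B⁻¹: M = NB⁻¹.
det B = -5, so B⁻¹ = [[-3, 1, 3], [-11/5, 4/5, 12/5], [-1/5, -1/5, 2/5]].
M = NB⁻¹ = [[34, -43, -12], [17, -25, 10]] · [[-3, 1, 3], [-11/5, 4/5, 12/5], [-1/5, -1/5, 2/5]] = [[-5, 2, -6], [2, -5, -5]].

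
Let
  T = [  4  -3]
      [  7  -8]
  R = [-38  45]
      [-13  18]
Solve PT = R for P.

Since T sits to the right of P, P = RT⁻¹.
det T = -11; the adjugate gives T⁻¹ = [[8/11, -3/11], [7/11, -4/11]].
P = RT⁻¹ = [[-38, 45], [-13, 18]] · [[8/11, -3/11], [7/11, -4/11]] = [[1, -6], [2, -3]].

P = [[1, -6], [2, -3]]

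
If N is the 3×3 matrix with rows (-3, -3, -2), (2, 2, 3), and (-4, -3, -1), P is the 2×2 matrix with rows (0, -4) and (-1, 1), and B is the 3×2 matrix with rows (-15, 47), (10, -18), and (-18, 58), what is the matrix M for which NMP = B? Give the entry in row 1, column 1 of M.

0

Left-multiply by N⁻¹ and right-multiply by P⁻¹: M = N⁻¹BP⁻¹.
N has determinant 5; N⁻¹ = [[7/5, 3/5, -1], [-2, -1, 1], [2/5, 3/5, 0]].
det P = -4; the adjugate gives P⁻¹ = [[-1/4, -1], [-1/4, 0]].
N⁻¹B = [[3, -3], [2, -18], [0, 8]].
M = (N⁻¹B)P⁻¹ = [[0, -3], [4, -2], [-2, 0]].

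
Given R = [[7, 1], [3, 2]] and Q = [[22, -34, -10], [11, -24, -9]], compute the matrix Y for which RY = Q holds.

Since R multiplies Y on the left, Y = R⁻¹Q.
det R = 11, so R⁻¹ = [[2/11, -1/11], [-3/11, 7/11]].
Y = R⁻¹Q = [[2/11, -1/11], [-3/11, 7/11]] · [[22, -34, -10], [11, -24, -9]] = [[3, -4, -1], [1, -6, -3]].

Y = [[3, -4, -1], [1, -6, -3]]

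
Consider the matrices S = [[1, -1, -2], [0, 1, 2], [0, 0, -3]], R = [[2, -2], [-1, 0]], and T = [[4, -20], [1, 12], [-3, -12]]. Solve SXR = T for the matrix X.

Isolating X: multiply by S⁻¹ from the left and R⁻¹ from the right, so X = S⁻¹TR⁻¹.
det S = -3, so S⁻¹ = [[1, 1, 0], [0, 1, 2/3], [0, 0, -1/3]].
R has determinant -2; R⁻¹ = [[0, -1], [-1/2, -1]].
S⁻¹T = [[5, -8], [-1, 4], [1, 4]].
X = (S⁻¹T)R⁻¹ = [[4, 3], [-2, -3], [-2, -5]].

X = [[4, 3], [-2, -3], [-2, -5]]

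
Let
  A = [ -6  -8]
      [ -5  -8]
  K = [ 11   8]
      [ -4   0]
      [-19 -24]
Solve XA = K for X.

X = [[-6, 5], [4, -4], [4, -1]]

A is on the right of X, so right-multiply by A⁻¹: X = KA⁻¹.
det A = 8; the adjugate gives A⁻¹ = [[-1, 1], [5/8, -3/4]].
X = KA⁻¹ = [[11, 8], [-4, 0], [-19, -24]] · [[-1, 1], [5/8, -3/4]] = [[-6, 5], [4, -4], [4, -1]].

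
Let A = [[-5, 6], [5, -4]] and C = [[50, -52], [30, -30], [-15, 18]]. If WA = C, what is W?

A is on the right of W, so right-multiply by A⁻¹: W = CA⁻¹.
A has determinant -10; A⁻¹ = [[2/5, 3/5], [1/2, 1/2]].
W = CA⁻¹ = [[50, -52], [30, -30], [-15, 18]] · [[2/5, 3/5], [1/2, 1/2]] = [[-6, 4], [-3, 3], [3, 0]].

W = [[-6, 4], [-3, 3], [3, 0]]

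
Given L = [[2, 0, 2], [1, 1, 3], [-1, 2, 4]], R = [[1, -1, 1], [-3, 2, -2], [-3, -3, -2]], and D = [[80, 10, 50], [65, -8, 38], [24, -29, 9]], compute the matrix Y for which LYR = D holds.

Isolating Y: multiply by L⁻¹ from the left and R⁻¹ from the right, so Y = L⁻¹DR⁻¹.
L has determinant 2; L⁻¹ = [[-1, 2, -1], [-7/2, 5, -2], [3/2, -2, 1]].
det R = 5, so R⁻¹ = [[-2, -1, 0], [0, 1/5, -1/5], [3, 6/5, -1/5]].
L⁻¹D = [[26, 3, 17], [-3, -17, -3], [14, 2, 8]].
Y = (L⁻¹D)R⁻¹ = [[-1, -5, -4], [-3, -4, 4], [-4, -4, -2]].

Y = [[-1, -5, -4], [-3, -4, 4], [-4, -4, -2]]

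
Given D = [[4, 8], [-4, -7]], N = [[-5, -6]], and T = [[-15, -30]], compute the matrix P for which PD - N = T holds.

P = [[-1, 4]]

PD = T + N = [[-20, -36]].
Right-multiplying both sides by D⁻¹ gives P = (T + N)D⁻¹.
det D = 4, so D⁻¹ = [[-7/4, -2], [1, 1]].
P = (T + N)D⁻¹ = [[-1, 4]].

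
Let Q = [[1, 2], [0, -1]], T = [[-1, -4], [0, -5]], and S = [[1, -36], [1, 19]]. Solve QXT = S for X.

Left-multiply by Q⁻¹ and right-multiply by T⁻¹: X = Q⁻¹ST⁻¹.
Q has determinant -1; Q⁻¹ = [[1, 2], [0, -1]].
T has determinant 5; T⁻¹ = [[-1, 4/5], [0, -1/5]].
Q⁻¹S = [[3, 2], [-1, -19]].
X = (Q⁻¹S)T⁻¹ = [[-3, 2], [1, 3]].

X = [[-3, 2], [1, 3]]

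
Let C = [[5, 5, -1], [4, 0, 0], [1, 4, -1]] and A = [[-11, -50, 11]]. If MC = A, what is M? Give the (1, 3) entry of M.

Right-multiplying both sides by C⁻¹ gives M = AC⁻¹.
C has determinant 4; C⁻¹ = [[0, 1/4, 0], [1, -1, -1], [4, -15/4, -5]].
M = AC⁻¹ = [[-11, -50, 11]] · [[0, 1/4, 0], [1, -1, -1], [4, -15/4, -5]] = [[-6, 6, -5]].

-5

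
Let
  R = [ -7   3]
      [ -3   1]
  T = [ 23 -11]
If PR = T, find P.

P = [[-5, 4]]

Right-multiplying both sides by R⁻¹ gives P = TR⁻¹.
det R = 2; the adjugate gives R⁻¹ = [[1/2, -3/2], [3/2, -7/2]].
P = TR⁻¹ = [[23, -11]] · [[1/2, -3/2], [3/2, -7/2]] = [[-5, 4]].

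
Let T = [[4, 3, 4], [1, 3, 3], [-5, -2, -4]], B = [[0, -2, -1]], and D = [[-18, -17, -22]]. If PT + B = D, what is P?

PT = D − B = [[-18, -15, -21]].
Since T sits to the right of P, P = (D − B)T⁻¹.
det T = -5; the adjugate gives T⁻¹ = [[6/5, -4/5, 3/5], [11/5, -4/5, 8/5], [-13/5, 7/5, -9/5]].
P = (D − B)T⁻¹ = [[0, -3, 3]].

P = [[0, -3, 3]]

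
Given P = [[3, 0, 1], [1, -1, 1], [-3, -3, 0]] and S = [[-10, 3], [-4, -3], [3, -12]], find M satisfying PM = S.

Since P multiplies M on the left, M = P⁻¹S.
P has determinant 3; P⁻¹ = [[1, -1, 1/3], [-1, 1, -2/3], [-2, 3, -1]].
M = P⁻¹S = [[1, -1, 1/3], [-1, 1, -2/3], [-2, 3, -1]] · [[-10, 3], [-4, -3], [3, -12]] = [[-5, 2], [4, 2], [5, -3]].

M = [[-5, 2], [4, 2], [5, -3]]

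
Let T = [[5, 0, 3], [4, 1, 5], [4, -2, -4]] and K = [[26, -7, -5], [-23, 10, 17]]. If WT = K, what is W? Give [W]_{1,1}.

T is on the right of W, so right-multiply by T⁻¹: W = KT⁻¹.
det T = -6; the adjugate gives T⁻¹ = [[-1, 1, 1/2], [-6, 16/3, 13/6], [2, -5/3, -5/6]].
W = KT⁻¹ = [[26, -7, -5], [-23, 10, 17]] · [[-1, 1, 1/2], [-6, 16/3, 13/6], [2, -5/3, -5/6]] = [[6, -3, 2], [-3, 2, -4]].

6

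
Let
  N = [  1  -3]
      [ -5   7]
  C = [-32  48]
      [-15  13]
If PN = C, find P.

P = [[-2, 6], [5, 4]]

Right-multiplying both sides by N⁻¹ gives P = CN⁻¹.
det N = -8, so N⁻¹ = [[-7/8, -3/8], [-5/8, -1/8]].
P = CN⁻¹ = [[-32, 48], [-15, 13]] · [[-7/8, -3/8], [-5/8, -1/8]] = [[-2, 6], [5, 4]].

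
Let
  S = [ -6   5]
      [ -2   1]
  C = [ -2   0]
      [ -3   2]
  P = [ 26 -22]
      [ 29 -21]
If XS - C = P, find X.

XS = P + C = [[24, -22], [26, -19]].
Since S sits to the right of X, X = (P + C)S⁻¹.
det S = 4, so S⁻¹ = [[1/4, -5/4], [1/2, -3/2]].
X = (P + C)S⁻¹ = [[-5, 3], [-3, -4]].

X = [[-5, 3], [-3, -4]]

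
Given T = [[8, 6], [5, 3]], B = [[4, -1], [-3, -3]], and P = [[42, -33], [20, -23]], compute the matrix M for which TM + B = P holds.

M = [[4, -4], [1, 0]]

TM = P − B = [[38, -32], [23, -20]].
Since T multiplies M on the left, M = T⁻¹(P − B).
T has determinant -6; T⁻¹ = [[-1/2, 1], [5/6, -4/3]].
M = T⁻¹(P − B) = [[4, -4], [1, 0]].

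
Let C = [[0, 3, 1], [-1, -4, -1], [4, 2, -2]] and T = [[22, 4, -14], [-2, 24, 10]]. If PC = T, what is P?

P = [[0, 2, 6], [6, -2, -1]]

Right-multiplying both sides by C⁻¹ gives P = TC⁻¹.
C has determinant -4; C⁻¹ = [[-5/2, -2, -1/4], [3/2, 1, 1/4], [-7/2, -3, -3/4]].
P = TC⁻¹ = [[22, 4, -14], [-2, 24, 10]] · [[-5/2, -2, -1/4], [3/2, 1, 1/4], [-7/2, -3, -3/4]] = [[0, 2, 6], [6, -2, -1]].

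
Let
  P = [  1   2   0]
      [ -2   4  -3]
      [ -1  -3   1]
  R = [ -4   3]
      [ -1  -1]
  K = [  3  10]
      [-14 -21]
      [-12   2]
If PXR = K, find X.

X = [[-3, -5], [2, -1], [5, -4]]

Left-multiply by P⁻¹ and right-multiply by R⁻¹: X = P⁻¹KR⁻¹.
P has determinant 5; P⁻¹ = [[-1, -2/5, -6/5], [1, 1/5, 3/5], [2, 1/5, 8/5]].
det R = 7; the adjugate gives R⁻¹ = [[-1/7, -3/7], [1/7, -4/7]].
P⁻¹K = [[17, -4], [-7, 7], [-16, 19]].
X = (P⁻¹K)R⁻¹ = [[-3, -5], [2, -1], [5, -4]].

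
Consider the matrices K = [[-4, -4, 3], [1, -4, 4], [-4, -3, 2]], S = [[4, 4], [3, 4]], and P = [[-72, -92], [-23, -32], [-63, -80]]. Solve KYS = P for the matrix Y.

Isolating Y: multiply by K⁻¹ from the left and S⁻¹ from the right, so Y = K⁻¹PS⁻¹.
K has determinant -1; K⁻¹ = [[-4, 1, 4], [18, -4, -19], [19, -4, -20]].
S has determinant 4; S⁻¹ = [[1, -1], [-3/4, 1]].
K⁻¹P = [[13, 16], [-7, -8], [-16, -20]].
Y = (K⁻¹P)S⁻¹ = [[1, 3], [-1, -1], [-1, -4]].

Y = [[1, 3], [-1, -1], [-1, -4]]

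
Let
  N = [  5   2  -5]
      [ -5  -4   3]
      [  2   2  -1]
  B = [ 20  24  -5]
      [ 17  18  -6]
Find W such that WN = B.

Since N sits to the right of W, W = BN⁻¹.
det N = 2, so N⁻¹ = [[-1, -4, -7], [1/2, 5/2, 5], [-1, -3, -5]].
W = BN⁻¹ = [[20, 24, -5], [17, 18, -6]] · [[-1, -4, -7], [1/2, 5/2, 5], [-1, -3, -5]] = [[-3, -5, 5], [-2, -5, 1]].

W = [[-3, -5, 5], [-2, -5, 1]]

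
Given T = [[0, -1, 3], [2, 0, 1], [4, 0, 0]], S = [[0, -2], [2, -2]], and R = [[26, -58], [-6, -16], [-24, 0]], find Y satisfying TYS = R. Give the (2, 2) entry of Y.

-4

Y = T⁻¹RS⁻¹ (apply T⁻¹ on the left and S⁻¹ on the right).
T has determinant -4; T⁻¹ = [[0, 0, 1/4], [-1, 3, -3/2], [0, 1, -1/2]].
det S = 4, so S⁻¹ = [[-1/2, 1/2], [-1/2, 0]].
T⁻¹R = [[-6, 0], [-8, 10], [6, -16]].
Y = (T⁻¹R)S⁻¹ = [[3, -3], [-1, -4], [5, 3]].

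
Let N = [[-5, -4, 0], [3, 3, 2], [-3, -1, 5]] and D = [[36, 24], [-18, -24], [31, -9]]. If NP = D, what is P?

Since N multiplies P on the left, P = N⁻¹D.
det N = -1; the adjugate gives N⁻¹ = [[-17, -20, 8], [21, 25, -10], [-6, -7, 3]].
P = N⁻¹D = [[-17, -20, 8], [21, 25, -10], [-6, -7, 3]] · [[36, 24], [-18, -24], [31, -9]] = [[-4, 0], [-4, -6], [3, -3]].

P = [[-4, 0], [-4, -6], [3, -3]]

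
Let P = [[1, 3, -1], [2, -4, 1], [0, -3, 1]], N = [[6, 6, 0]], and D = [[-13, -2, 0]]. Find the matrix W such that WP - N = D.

W = [[1, -4, 5]]

WP = D + N = [[-7, 4, 0]].
P is on the right of W, so right-multiply by P⁻¹: W = (D + N)P⁻¹.
det P = -1, so P⁻¹ = [[1, 0, 1], [2, -1, 3], [6, -3, 10]].
W = (D + N)P⁻¹ = [[1, -4, 5]].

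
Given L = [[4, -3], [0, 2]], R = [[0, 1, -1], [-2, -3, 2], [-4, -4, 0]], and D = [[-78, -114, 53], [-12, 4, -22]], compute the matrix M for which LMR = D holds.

Isolating M: multiply by L⁻¹ from the left and R⁻¹ from the right, so M = L⁻¹DR⁻¹.
det L = 8; the adjugate gives L⁻¹ = [[1/4, 3/8], [0, 1/2]].
R has determinant -4; R⁻¹ = [[-2, -1, 1/4], [2, 1, -1/2], [1, 1, -1/2]].
L⁻¹D = [[-24, -27, 5], [-6, 2, -11]].
M = (L⁻¹D)R⁻¹ = [[-1, 2, 5], [5, -3, 3]].

M = [[-1, 2, 5], [5, -3, 3]]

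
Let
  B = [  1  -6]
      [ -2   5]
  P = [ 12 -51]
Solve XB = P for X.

Since B sits to the right of X, X = PB⁻¹.
det B = -7, so B⁻¹ = [[-5/7, -6/7], [-2/7, -1/7]].
X = PB⁻¹ = [[12, -51]] · [[-5/7, -6/7], [-2/7, -1/7]] = [[6, -3]].

X = [[6, -3]]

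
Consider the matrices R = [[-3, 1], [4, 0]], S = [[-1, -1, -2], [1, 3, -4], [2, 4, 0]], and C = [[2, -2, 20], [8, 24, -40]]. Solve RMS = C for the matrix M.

M = R⁻¹CS⁻¹ (apply R⁻¹ on the left and S⁻¹ on the right).
det R = -4; the adjugate gives R⁻¹ = [[0, 1/4], [1, 3/4]].
det S = -4, so S⁻¹ = [[-4, 2, -5/2], [2, -1, 3/2], [1/2, -1/2, 1/2]].
R⁻¹C = [[2, 6, -10], [8, 16, -10]].
M = (R⁻¹C)S⁻¹ = [[-1, 3, -1], [-5, 5, -1]].

M = [[-1, 3, -1], [-5, 5, -1]]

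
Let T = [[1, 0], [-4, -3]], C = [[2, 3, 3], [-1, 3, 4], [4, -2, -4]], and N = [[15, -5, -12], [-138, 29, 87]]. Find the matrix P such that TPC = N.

P = [[0, 1, 4], [5, -4, 3]]

Left-multiply by T⁻¹ and right-multiply by C⁻¹: P = T⁻¹NC⁻¹.
det T = -3, so T⁻¹ = [[1, 0], [-4/3, -1/3]].
C has determinant -2; C⁻¹ = [[2, -3, -3/2], [-6, 10, 11/2], [5, -8, -9/2]].
T⁻¹N = [[15, -5, -12], [26, -3, -13]].
P = (T⁻¹N)C⁻¹ = [[0, 1, 4], [5, -4, 3]].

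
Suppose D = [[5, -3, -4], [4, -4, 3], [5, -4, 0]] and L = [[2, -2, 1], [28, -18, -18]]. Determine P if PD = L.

P = [[2, 3, -4], [6, 2, -2]]

Since D sits to the right of P, P = LD⁻¹.
det D = -1; the adjugate gives D⁻¹ = [[-12, -16, 25], [-15, -20, 31], [-4, -5, 8]].
P = LD⁻¹ = [[2, -2, 1], [28, -18, -18]] · [[-12, -16, 25], [-15, -20, 31], [-4, -5, 8]] = [[2, 3, -4], [6, 2, -2]].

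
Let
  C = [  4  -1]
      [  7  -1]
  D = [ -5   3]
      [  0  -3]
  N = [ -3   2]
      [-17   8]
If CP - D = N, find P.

P = [[-3, 0], [-4, -5]]

CP = N + D = [[-8, 5], [-17, 5]].
Left-multiplying both sides by C⁻¹ gives P = C⁻¹(N + D).
det C = 3, so C⁻¹ = [[-1/3, 1/3], [-7/3, 4/3]].
P = C⁻¹(N + D) = [[-3, 0], [-4, -5]].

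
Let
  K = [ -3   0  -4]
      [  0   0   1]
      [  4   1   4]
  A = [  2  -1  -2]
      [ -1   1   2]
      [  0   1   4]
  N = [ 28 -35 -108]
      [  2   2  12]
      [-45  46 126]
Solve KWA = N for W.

W = [[-4, 4, 1], [0, 5, -3], [0, -2, 4]]

Left-multiply by K⁻¹ and right-multiply by A⁻¹: W = K⁻¹NA⁻¹.
K has determinant 3; K⁻¹ = [[-1/3, -4/3, 0], [4/3, 4/3, 1], [0, 1, 0]].
A has determinant 2; A⁻¹ = [[1, 1, 0], [2, 4, -1], [-1/2, -1, 1/2]].
K⁻¹N = [[-12, 9, 20], [-5, 2, -2], [2, 2, 12]].
W = (K⁻¹N)A⁻¹ = [[-4, 4, 1], [0, 5, -3], [0, -2, 4]].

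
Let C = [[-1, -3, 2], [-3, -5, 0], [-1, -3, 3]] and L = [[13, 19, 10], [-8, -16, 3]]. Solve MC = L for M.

M = [[-4, -5, 6], [3, 2, -1]]

Since C sits to the right of M, M = LC⁻¹.
det C = -4; the adjugate gives C⁻¹ = [[15/4, -3/4, -5/2], [-9/4, 1/4, 3/2], [-1, 0, 1]].
M = LC⁻¹ = [[13, 19, 10], [-8, -16, 3]] · [[15/4, -3/4, -5/2], [-9/4, 1/4, 3/2], [-1, 0, 1]] = [[-4, -5, 6], [3, 2, -1]].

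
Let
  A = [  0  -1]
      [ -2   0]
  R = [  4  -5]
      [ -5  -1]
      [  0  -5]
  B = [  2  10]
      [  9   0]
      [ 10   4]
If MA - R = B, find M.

M = [[-5, -3], [1, -2], [1, -5]]

MA = B + R = [[6, 5], [4, -1], [10, -1]].
Right-multiplying both sides by A⁻¹ gives M = (B + R)A⁻¹.
det A = -2; the adjugate gives A⁻¹ = [[0, -1/2], [-1, 0]].
M = (B + R)A⁻¹ = [[-5, -3], [1, -2], [1, -5]].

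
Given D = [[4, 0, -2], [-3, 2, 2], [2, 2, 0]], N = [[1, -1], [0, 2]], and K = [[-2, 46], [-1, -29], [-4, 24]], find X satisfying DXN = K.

Isolating X: multiply by D⁻¹ from the left and N⁻¹ from the right, so X = D⁻¹KN⁻¹.
det D = 4, so D⁻¹ = [[-1, -1, 1], [1, 1, -1/2], [-5/2, -2, 2]].
det N = 2, so N⁻¹ = [[1, 1/2], [0, 1/2]].
D⁻¹K = [[-1, 7], [-1, 5], [-1, -9]].
X = (D⁻¹K)N⁻¹ = [[-1, 3], [-1, 2], [-1, -5]].

X = [[-1, 3], [-1, 2], [-1, -5]]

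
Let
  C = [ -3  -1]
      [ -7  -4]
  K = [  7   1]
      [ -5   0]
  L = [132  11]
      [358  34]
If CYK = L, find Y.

Y = [[-2, 4], [-5, -1]]

Isolating Y: multiply by C⁻¹ from the left and K⁻¹ from the right, so Y = C⁻¹LK⁻¹.
det C = 5, so C⁻¹ = [[-4/5, 1/5], [7/5, -3/5]].
K has determinant 5; K⁻¹ = [[0, -1/5], [1, 7/5]].
C⁻¹L = [[-34, -2], [-30, -5]].
Y = (C⁻¹L)K⁻¹ = [[-2, 4], [-5, -1]].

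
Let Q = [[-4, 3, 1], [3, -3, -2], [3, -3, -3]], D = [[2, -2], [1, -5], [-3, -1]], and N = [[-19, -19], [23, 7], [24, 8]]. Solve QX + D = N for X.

X = [[4, 2], [0, -4], [-5, 3]]

QX = N − D = [[-21, -17], [22, 12], [27, 9]].
Q is on the left of X, so left-multiply by Q⁻¹: X = Q⁻¹(N − D).
det Q = -3; the adjugate gives Q⁻¹ = [[-1, -2, 1], [-1, -3, 5/3], [0, 1, -1]].
X = Q⁻¹(N − D) = [[4, 2], [0, -4], [-5, 3]].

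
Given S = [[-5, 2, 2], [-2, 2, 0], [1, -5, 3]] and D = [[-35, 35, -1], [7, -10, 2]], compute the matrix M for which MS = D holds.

Right-multiplying both sides by S⁻¹ gives M = DS⁻¹.
det S = -2, so S⁻¹ = [[-3, 8, 2], [-3, 17/2, 2], [-4, 23/2, 3]].
M = DS⁻¹ = [[-35, 35, -1], [7, -10, 2]] · [[-3, 8, 2], [-3, 17/2, 2], [-4, 23/2, 3]] = [[4, 6, -3], [1, -6, 0]].

M = [[4, 6, -3], [1, -6, 0]]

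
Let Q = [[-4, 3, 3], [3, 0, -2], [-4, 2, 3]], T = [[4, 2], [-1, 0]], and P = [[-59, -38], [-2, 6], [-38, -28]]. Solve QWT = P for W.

W = [[1, 2], [-5, 1], [0, -4]]

W = Q⁻¹PT⁻¹ (apply Q⁻¹ on the left and T⁻¹ on the right).
Q has determinant -1; Q⁻¹ = [[-4, 3, 6], [1, 0, -1], [-6, 4, 9]].
T has determinant 2; T⁻¹ = [[0, -1], [1/2, 2]].
Q⁻¹P = [[2, 2], [-21, -10], [4, 0]].
W = (Q⁻¹P)T⁻¹ = [[1, 2], [-5, 1], [0, -4]].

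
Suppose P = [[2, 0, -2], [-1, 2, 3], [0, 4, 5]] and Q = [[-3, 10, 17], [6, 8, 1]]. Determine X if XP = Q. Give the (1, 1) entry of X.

P is on the right of X, so right-multiply by P⁻¹: X = QP⁻¹.
det P = 4, so P⁻¹ = [[-1/2, -2, 1], [5/4, 5/2, -1], [-1, -2, 1]].
X = QP⁻¹ = [[-3, 10, 17], [6, 8, 1]] · [[-1/2, -2, 1], [5/4, 5/2, -1], [-1, -2, 1]] = [[-3, -3, 4], [6, 6, -1]].

-3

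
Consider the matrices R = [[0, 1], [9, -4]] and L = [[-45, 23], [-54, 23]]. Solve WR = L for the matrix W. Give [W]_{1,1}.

Since R sits to the right of W, W = LR⁻¹.
R has determinant -9; R⁻¹ = [[4/9, 1/9], [1, 0]].
W = LR⁻¹ = [[-45, 23], [-54, 23]] · [[4/9, 1/9], [1, 0]] = [[3, -5], [-1, -6]].

3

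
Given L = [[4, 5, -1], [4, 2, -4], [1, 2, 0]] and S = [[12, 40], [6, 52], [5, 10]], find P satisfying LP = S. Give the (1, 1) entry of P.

-1

Left-multiplying both sides by L⁻¹ gives P = L⁻¹S.
L has determinant 6; L⁻¹ = [[4/3, -1/3, -3], [-2/3, 1/6, 2], [1, -1/2, -2]].
P = L⁻¹S = [[4/3, -1/3, -3], [-2/3, 1/6, 2], [1, -1/2, -2]] · [[12, 40], [6, 52], [5, 10]] = [[-1, 6], [3, 2], [-1, -6]].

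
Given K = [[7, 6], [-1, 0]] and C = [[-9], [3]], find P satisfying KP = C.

K is on the left of P, so left-multiply by K⁻¹: P = K⁻¹C.
det K = 6; the adjugate gives K⁻¹ = [[0, -1], [1/6, 7/6]].
P = K⁻¹C = [[0, -1], [1/6, 7/6]] · [[-9], [3]] = [[-3], [2]].

P = [[-3], [2]]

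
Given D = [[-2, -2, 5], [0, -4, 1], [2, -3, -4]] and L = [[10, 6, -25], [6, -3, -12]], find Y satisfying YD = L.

Since D sits to the right of Y, Y = LD⁻¹.
det D = -2; the adjugate gives D⁻¹ = [[-19/2, 23/2, -9], [-1, 1, -1], [-4, 5, -4]].
Y = LD⁻¹ = [[10, 6, -25], [6, -3, -12]] · [[-19/2, 23/2, -9], [-1, 1, -1], [-4, 5, -4]] = [[-1, -4, 4], [-6, 6, -3]].

Y = [[-1, -4, 4], [-6, 6, -3]]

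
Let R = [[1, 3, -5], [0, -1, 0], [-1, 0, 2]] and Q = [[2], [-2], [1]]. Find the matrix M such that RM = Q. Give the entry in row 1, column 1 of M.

R is on the left of M, so left-multiply by R⁻¹: M = R⁻¹Q.
R has determinant 3; R⁻¹ = [[-2/3, -2, -5/3], [0, -1, 0], [-1/3, -1, -1/3]].
M = R⁻¹Q = [[-2/3, -2, -5/3], [0, -1, 0], [-1/3, -1, -1/3]] · [[2], [-2], [1]] = [[1], [2], [1]].

1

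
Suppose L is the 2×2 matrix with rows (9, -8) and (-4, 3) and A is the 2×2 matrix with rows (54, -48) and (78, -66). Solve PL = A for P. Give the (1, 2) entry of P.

0

Right-multiplying both sides by L⁻¹ gives P = AL⁻¹.
det L = -5, so L⁻¹ = [[-3/5, -8/5], [-4/5, -9/5]].
P = AL⁻¹ = [[54, -48], [78, -66]] · [[-3/5, -8/5], [-4/5, -9/5]] = [[6, 0], [6, -6]].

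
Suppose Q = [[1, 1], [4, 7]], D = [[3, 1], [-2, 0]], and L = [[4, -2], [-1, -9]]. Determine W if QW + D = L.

W = [[2, -4], [-1, 1]]

QW = L − D = [[1, -3], [1, -9]].
Q is on the left of W, so left-multiply by Q⁻¹: W = Q⁻¹(L − D).
det Q = 3; the adjugate gives Q⁻¹ = [[7/3, -1/3], [-4/3, 1/3]].
W = Q⁻¹(L − D) = [[2, -4], [-1, 1]].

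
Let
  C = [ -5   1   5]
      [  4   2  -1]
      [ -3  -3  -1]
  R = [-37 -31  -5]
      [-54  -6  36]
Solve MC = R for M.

M = [[-1, -6, 6], [6, -6, 0]]

Right-multiplying both sides by C⁻¹ gives M = RC⁻¹.
C has determinant 2; C⁻¹ = [[-5/2, -7, -11/2], [7/2, 10, 15/2], [-3, -9, -7]].
M = RC⁻¹ = [[-37, -31, -5], [-54, -6, 36]] · [[-5/2, -7, -11/2], [7/2, 10, 15/2], [-3, -9, -7]] = [[-1, -6, 6], [6, -6, 0]].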